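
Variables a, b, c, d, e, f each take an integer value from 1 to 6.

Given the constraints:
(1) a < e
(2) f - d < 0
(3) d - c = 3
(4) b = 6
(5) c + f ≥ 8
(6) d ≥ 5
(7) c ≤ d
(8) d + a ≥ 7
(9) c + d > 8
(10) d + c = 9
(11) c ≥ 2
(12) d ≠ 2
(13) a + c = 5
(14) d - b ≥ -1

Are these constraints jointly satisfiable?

Take a = 2, b = 6, c = 3, d = 6, e = 3, f = 5. Then constraint 2: f - d = -1; constraint 3: d - c = 3; constraint 5: c + f = 8, and every other listed constraint is also met.

Satisfiable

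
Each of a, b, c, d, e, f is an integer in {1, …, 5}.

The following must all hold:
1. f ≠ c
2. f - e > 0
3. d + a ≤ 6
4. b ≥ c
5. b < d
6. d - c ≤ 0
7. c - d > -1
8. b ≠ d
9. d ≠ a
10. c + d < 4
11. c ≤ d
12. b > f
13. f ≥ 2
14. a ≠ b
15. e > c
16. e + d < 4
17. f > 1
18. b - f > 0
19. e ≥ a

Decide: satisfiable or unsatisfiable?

Unsatisfiable

Constraints 2, 5, 6, 15, and 18 give d ≤ c, c < e, e < f, f < b, b < d. Chaining: d ≤ c < e < f < b < d, which forces d < d — impossible.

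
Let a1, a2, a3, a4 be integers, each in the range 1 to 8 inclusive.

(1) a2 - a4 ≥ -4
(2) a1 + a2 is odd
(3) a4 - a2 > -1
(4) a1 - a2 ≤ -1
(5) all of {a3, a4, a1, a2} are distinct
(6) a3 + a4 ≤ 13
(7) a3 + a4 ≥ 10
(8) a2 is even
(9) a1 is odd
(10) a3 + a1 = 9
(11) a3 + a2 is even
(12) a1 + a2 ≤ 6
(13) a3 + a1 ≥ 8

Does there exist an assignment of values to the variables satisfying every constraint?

The assignment a1 = 1, a2 = 2, a3 = 8, a4 = 3 works:
  constraint 1 holds since a2 - a4 = -1.
  constraint 3 holds since a4 - a2 = 1.
The rest check out directly.

Satisfiable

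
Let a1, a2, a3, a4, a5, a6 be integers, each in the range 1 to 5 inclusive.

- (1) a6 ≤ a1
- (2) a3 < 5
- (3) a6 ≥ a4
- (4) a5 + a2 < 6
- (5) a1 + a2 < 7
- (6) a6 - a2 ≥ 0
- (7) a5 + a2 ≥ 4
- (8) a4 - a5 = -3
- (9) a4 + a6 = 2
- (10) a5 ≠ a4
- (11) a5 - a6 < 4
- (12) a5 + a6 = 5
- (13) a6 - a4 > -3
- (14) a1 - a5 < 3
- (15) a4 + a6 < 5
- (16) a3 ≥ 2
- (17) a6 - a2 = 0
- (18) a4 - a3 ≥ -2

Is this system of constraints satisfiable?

Satisfiable

One satisfying assignment is a1 = 5, a2 = 1, a3 = 2, a4 = 1, a5 = 4, a6 = 1.
For the less obvious constraints — constraint 4: a5 + a2 = 5; constraint 5: a1 + a2 = 6; constraint 6: a6 - a2 = 0 — and the others hold by inspection.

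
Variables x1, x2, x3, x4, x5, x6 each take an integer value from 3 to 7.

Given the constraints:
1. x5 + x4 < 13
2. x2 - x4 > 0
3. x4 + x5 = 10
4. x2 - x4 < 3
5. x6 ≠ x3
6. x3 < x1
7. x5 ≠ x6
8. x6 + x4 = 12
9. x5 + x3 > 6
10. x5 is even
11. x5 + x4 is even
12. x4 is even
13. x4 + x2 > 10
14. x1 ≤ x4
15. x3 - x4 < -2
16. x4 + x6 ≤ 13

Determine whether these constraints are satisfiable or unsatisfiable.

Satisfiable

Setting (x1, x2, x3, x4, x5, x6) = (5, 7, 3, 6, 4, 6) satisfies everything: constraint 1: x5 + x4 = 10; constraint 2: x2 - x4 = 1, and the others follow.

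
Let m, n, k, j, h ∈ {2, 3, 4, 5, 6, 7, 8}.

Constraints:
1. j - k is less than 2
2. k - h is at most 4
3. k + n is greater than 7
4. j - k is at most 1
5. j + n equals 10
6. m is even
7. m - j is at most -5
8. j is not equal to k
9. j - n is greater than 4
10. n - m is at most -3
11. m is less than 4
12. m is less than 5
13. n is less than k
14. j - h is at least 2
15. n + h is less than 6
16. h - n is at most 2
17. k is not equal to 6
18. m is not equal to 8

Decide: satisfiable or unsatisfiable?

Unsatisfiable

Constraints 2, 4, 7, 10, and 16 give h − k ≥ -4, k − j ≥ -1, j − m ≥ 5, m − n ≥ 3, n − h ≥ -2.
Adding all 5 inequalities: the left sides telescope to 0, and the right sides sum to (-4) + (-1) + 5 + 3 + (-2) = 1. So 0 ≥ 1, which is false.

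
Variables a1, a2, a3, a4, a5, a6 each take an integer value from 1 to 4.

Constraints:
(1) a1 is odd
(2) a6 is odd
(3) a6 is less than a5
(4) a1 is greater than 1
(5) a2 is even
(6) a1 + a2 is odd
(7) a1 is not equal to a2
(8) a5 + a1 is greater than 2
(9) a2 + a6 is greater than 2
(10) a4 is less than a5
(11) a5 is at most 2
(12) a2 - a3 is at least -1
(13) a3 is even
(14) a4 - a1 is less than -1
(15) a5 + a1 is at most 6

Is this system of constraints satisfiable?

Satisfiable

Setting (a1, a2, a3, a4, a5, a6) = (3, 4, 2, 1, 2, 1) satisfies everything: constraint 8: a5 + a1 = 5; constraint 9: a2 + a6 = 5; constraint 12: a2 - a3 = 2, and the others follow.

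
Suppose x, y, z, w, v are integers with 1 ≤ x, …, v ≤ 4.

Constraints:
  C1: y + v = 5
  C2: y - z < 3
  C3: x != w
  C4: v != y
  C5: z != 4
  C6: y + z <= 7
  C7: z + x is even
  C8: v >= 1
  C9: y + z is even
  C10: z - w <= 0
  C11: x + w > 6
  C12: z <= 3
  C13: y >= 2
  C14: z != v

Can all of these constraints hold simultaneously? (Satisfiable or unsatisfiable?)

Satisfiable

Setting (x, y, z, w, v) = (3, 3, 3, 4, 2) satisfies everything: constraint 1: y + v = 5; constraint 2: y - z = 0; constraint 6: y + z = 6, and the others follow.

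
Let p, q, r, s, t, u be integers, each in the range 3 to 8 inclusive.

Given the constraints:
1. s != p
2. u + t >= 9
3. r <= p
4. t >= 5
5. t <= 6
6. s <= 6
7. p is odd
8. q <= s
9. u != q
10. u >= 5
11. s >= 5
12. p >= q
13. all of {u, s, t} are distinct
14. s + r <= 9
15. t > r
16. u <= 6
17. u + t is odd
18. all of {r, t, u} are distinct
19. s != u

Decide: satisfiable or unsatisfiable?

Unsatisfiable

Constraints 4, 5, 6, 10, 11, and 16 confine each of u, s, t to the 2 values {5, 6}.
Constraint 13 requires all 3 of them to be distinct, but only 2 values are available — impossible by the pigeonhole principle.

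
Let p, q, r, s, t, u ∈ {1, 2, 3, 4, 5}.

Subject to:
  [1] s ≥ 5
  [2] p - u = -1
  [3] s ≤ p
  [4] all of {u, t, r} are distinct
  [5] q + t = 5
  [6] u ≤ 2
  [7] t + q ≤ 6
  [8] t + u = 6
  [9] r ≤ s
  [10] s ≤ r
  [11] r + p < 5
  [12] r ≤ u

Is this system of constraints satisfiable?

Unsatisfiable

From constraints 1 and 10: r ≥ s and s ≥ 5, so r ≥ 5. From constraints 6 and 12: r ≤ u and u ≤ 2, so r ≤ 2. But 2 < 5, so no value of r works.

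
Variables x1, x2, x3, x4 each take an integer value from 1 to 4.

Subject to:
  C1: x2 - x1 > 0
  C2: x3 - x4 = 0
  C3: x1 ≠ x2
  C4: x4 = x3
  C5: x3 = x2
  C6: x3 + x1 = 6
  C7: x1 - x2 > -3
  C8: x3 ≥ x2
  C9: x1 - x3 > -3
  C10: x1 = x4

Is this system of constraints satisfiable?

Unsatisfiable

From constraints 4, 5, and 10, x1 = x4 = x3 = x2, so x1 = x2. But constraint 3 says x1 ≠ x2. Contradiction.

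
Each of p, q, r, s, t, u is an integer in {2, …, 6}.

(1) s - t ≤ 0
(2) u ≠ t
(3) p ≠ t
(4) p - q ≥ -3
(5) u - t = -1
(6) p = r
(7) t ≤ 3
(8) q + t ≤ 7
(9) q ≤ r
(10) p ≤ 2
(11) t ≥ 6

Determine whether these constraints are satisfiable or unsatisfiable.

From constraint 11: t ≥ 6. From constraint 7: t ≤ 3. But 3 < 6, so no value of t works.

Unsatisfiable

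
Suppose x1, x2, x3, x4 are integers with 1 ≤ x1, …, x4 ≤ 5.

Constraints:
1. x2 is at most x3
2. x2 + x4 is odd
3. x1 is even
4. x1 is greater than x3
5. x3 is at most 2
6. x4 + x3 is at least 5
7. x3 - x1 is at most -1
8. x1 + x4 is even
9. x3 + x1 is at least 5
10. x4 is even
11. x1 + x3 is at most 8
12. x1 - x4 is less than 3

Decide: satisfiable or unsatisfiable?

The assignment x1 = 4, x2 = 1, x3 = 1, x4 = 4 works:
  constraint 6 holds since x4 + x3 = 5.
  constraint 7 holds since x3 - x1 = -3.
The rest check out directly.

Satisfiable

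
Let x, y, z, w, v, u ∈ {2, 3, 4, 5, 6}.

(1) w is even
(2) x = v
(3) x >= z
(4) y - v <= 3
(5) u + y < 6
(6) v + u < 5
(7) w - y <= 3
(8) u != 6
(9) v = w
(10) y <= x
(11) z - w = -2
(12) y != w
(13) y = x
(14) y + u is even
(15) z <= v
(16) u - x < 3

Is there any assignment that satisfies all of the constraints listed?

From constraints 2, 9, and 13, y = x = v = w, so y = w. But constraint 12 says y ≠ w. Contradiction.

Unsatisfiable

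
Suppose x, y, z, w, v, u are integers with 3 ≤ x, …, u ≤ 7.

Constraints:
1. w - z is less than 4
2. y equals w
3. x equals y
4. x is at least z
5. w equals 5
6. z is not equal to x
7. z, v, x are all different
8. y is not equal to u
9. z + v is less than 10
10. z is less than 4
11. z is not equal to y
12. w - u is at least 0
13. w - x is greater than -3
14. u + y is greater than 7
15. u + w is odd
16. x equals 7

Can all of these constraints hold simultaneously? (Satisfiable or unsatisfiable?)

Constraint 16 fixes x = 7 and constraint 5 fixes w = 5. Constraints 2 and 3 give x = y = w, so x = w. But 7 ≠ 5 — contradiction.

Unsatisfiable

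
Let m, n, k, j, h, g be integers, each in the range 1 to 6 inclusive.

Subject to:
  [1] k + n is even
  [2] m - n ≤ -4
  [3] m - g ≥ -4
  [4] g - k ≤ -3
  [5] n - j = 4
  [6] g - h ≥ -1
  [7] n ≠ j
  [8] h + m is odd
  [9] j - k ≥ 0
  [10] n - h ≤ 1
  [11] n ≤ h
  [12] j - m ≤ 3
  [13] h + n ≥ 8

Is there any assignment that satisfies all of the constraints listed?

Constraints 2, 4, 6, 9, 10, and 12 give k − g ≥ 3, g − h ≥ -1, h − n ≥ -1, n − m ≥ 4, m − j ≥ -3, j − k ≥ 0.
Adding all 6 inequalities: the left sides telescope to 0, and the right sides sum to 3 + (-1) + (-1) + 4 + (-3) + 0 = 2. So 0 ≥ 2, which is false.

Unsatisfiable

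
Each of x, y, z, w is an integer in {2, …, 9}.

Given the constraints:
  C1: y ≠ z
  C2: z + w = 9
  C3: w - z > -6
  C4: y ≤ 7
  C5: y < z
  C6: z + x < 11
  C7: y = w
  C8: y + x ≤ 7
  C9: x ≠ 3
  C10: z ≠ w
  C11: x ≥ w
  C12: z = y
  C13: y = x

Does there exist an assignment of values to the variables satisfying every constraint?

Unsatisfiable

From constraints 7 and 12, z = y = w, so z = w. But constraint 10 says z ≠ w. Contradiction.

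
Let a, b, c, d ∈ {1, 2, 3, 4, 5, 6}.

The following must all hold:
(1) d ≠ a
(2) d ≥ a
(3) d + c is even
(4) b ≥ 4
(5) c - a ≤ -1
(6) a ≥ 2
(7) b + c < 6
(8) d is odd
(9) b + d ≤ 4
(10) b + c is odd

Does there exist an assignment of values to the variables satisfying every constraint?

Unsatisfiable

From constraint 4: b ≥ 4. From constraints 2 and 6: d ≥ a ≥ 2. Hence b + d ≥ 6. But constraint 9 requires b + d ≤ 4, and 4 < 6. Contradiction.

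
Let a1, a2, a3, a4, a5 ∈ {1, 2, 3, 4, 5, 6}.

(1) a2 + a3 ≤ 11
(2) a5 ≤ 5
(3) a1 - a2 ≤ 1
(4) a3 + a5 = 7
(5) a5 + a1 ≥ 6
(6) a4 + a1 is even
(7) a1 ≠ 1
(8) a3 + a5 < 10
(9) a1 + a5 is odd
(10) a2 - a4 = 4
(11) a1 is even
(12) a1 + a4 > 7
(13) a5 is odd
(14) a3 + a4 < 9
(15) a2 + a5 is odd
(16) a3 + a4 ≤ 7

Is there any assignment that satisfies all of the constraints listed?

Satisfiable

The assignment a1 = 6, a2 = 6, a3 = 4, a4 = 2, a5 = 3 works:
  constraint 1 holds since a2 + a3 = 10.
  constraint 3 holds since a1 - a2 = 0.
  constraint 4 holds since a3 + a5 = 7.
The rest check out directly.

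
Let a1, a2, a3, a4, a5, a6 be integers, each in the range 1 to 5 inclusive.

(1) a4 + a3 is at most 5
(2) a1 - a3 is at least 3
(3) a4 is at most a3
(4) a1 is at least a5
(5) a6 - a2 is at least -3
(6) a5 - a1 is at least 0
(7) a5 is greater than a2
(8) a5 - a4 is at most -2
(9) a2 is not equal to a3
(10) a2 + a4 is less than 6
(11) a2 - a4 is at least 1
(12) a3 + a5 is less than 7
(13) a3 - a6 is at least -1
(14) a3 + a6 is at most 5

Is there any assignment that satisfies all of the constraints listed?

Unsatisfiable

Constraints 2, 5, 6, 8, 11, and 13 give a1 − a3 ≥ 3, a3 − a6 ≥ -1, a6 − a2 ≥ -3, a2 − a4 ≥ 1, a4 − a5 ≥ 2, a5 − a1 ≥ 0.
Adding all 6 inequalities: the left sides telescope to 0, and the right sides sum to 3 + (-1) + (-3) + 1 + 2 + 0 = 2. So 0 ≥ 2, which is false.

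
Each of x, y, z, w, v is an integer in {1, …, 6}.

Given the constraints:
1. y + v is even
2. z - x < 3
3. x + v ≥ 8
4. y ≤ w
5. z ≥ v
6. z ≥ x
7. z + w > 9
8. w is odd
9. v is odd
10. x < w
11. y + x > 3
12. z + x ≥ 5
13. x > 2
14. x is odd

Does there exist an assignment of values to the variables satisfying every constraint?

Satisfiable

The assignment x = 3, y = 3, z = 5, w = 5, v = 5 works:
  constraint 2 holds since z - x = 2.
  constraint 3 holds since x + v = 8.
The rest check out directly.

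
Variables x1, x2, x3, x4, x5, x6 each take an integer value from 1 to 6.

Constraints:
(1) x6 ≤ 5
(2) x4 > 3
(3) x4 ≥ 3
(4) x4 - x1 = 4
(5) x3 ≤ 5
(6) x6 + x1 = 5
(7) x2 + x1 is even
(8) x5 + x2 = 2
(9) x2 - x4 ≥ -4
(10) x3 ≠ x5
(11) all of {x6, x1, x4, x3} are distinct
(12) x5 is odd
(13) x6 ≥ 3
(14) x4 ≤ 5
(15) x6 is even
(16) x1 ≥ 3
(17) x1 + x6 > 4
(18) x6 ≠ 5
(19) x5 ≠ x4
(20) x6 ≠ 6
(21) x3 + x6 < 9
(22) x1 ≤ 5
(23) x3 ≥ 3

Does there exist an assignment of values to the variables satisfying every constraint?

Constraints 1, 3, 5, 13, 14, 16, 22, and 23 confine each of x6, x1, x4, x3 to the 3 values {3, …, 5}.
Constraint 11 requires all 4 of them to be distinct, but only 3 values are available — impossible by the pigeonhole principle.

Unsatisfiable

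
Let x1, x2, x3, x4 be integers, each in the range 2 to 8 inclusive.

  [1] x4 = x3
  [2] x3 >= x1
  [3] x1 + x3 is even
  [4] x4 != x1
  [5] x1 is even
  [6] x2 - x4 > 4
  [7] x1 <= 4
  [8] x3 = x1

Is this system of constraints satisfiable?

From constraints 1 and 8, x4 = x3 = x1, so x4 = x1. But constraint 4 says x4 ≠ x1. Contradiction.

Unsatisfiable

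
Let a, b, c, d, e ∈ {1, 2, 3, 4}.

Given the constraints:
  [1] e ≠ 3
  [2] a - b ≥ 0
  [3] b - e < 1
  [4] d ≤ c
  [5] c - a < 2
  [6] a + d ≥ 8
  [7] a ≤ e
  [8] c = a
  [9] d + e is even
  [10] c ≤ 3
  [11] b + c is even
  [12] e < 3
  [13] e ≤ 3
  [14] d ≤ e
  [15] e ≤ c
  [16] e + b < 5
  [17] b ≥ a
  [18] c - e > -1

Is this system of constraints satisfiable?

Unsatisfiable

From constraints 7 and 13: a ≤ e ≤ 3. From constraints 4 and 10: d ≤ c ≤ 3. Hence a + d ≤ 6. But constraint 6 requires a + d ≥ 8, and 8 > 6. Contradiction.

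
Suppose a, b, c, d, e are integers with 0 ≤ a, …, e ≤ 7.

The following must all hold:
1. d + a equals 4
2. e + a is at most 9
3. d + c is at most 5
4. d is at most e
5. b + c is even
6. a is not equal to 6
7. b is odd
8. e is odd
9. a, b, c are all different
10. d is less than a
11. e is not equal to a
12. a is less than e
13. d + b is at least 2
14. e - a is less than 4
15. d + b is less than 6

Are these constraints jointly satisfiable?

Satisfiable

The assignment a = 4, b = 3, c = 5, d = 0, e = 5 works:
  constraint 1 holds since d + a = 4.
  constraint 2 holds since e + a = 9.
The rest check out directly.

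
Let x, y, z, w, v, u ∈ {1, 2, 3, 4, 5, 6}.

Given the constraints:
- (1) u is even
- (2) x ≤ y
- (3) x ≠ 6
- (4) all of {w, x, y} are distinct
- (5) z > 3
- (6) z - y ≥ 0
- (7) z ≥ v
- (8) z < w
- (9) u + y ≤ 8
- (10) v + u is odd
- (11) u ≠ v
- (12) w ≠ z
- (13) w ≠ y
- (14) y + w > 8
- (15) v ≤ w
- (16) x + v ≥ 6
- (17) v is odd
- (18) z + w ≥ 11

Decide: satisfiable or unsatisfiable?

Satisfiable

One satisfying assignment is x = 2, y = 5, z = 5, w = 6, v = 5, u = 2.
For the less obvious constraints — constraint 6: z - y = 0; constraint 9: u + y = 7 — and the others hold by inspection.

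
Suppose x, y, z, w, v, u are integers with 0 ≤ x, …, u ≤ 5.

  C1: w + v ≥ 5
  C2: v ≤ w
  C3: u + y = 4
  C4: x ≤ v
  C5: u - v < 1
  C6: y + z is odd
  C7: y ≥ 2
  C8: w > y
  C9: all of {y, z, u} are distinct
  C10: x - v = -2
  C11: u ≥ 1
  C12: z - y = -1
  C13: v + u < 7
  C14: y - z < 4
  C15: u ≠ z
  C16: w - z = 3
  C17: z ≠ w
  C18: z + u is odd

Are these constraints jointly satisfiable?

Try x = 1, y = 3, z = 2, w = 5, v = 3, u = 1.
Check constraint 1: w + v = 8; constraint 3: u + y = 4; constraint 5: u - v = -2. The remaining constraints are straightforward to verify.

Satisfiable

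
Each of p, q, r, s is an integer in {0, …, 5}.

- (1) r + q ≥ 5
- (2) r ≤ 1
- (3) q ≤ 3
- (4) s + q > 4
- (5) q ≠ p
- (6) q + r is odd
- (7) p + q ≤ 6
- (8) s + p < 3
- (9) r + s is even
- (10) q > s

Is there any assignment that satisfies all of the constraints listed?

Unsatisfiable

From constraint 2: r ≤ 1. From constraint 3: q ≤ 3. Hence r + q ≤ 4. But constraint 1 requires r + q ≥ 5, and 5 > 4. Contradiction.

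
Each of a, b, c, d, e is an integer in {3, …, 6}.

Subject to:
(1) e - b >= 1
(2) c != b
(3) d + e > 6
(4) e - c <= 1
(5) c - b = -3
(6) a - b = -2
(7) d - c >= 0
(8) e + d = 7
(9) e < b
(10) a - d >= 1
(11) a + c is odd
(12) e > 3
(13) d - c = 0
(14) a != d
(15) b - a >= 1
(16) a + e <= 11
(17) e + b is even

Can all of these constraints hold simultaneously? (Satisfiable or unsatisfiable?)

Unsatisfiable

Constraints 1, 4, 7, 10, and 15 give d − c ≥ 0, c − e ≥ -1, e − b ≥ 1, b − a ≥ 1, a − d ≥ 1.
Adding all 5 inequalities: the left sides telescope to 0, and the right sides sum to 0 + (-1) + 1 + 1 + 1 = 2. So 0 ≥ 2, which is false.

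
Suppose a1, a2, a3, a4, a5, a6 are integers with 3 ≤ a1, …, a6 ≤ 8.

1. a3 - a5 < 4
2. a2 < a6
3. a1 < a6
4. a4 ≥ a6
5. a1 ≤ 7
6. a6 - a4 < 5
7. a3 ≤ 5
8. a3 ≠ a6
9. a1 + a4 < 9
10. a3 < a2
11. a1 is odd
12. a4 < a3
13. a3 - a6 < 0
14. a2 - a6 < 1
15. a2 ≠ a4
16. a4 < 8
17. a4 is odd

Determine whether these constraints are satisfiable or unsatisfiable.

Unsatisfiable

Constraints 2, 4, 10, and 12 give a3 < a2, a2 < a6, a6 ≤ a4, a4 < a3. Chaining: a3 < a2 < a6 ≤ a4 < a3, which forces a3 < a3 — impossible.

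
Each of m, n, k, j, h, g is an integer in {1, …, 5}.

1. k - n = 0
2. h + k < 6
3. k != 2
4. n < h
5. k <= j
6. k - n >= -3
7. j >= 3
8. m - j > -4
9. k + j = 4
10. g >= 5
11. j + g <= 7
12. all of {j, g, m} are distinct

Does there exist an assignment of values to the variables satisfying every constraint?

From constraint 7: j ≥ 3. From constraint 10: g ≥ 5. Hence j + g ≥ 8. But constraint 11 requires j + g ≤ 7, and 7 < 8. Contradiction.

Unsatisfiable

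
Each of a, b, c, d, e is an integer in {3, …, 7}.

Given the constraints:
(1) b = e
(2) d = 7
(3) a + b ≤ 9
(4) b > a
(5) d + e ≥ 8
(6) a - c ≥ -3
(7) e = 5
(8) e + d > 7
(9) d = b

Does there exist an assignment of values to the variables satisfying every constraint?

Unsatisfiable

Constraint 2 fixes d = 7 and constraint 7 fixes e = 5. Constraints 1 and 9 give d = b = e, so d = e. But 7 ≠ 5 — contradiction.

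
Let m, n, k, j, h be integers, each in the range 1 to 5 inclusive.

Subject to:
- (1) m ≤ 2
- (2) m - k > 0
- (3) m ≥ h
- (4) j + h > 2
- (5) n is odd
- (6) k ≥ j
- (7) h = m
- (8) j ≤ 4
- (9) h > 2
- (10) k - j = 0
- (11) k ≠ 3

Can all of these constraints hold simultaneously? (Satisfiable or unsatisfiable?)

Unsatisfiable

From constraint 9: h ≥ 3. From constraints 1 and 3: h ≤ m and m ≤ 2, so h ≤ 2. But 2 < 3, so no value of h works.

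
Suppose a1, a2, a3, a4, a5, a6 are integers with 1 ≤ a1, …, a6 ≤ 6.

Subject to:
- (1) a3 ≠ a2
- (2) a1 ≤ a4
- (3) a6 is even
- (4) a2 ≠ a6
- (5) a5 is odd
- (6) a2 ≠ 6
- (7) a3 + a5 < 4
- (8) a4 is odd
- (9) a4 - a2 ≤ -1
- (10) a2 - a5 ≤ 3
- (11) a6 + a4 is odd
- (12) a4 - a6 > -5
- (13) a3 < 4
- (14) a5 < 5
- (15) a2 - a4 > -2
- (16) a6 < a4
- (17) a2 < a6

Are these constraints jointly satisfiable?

Constraints 9, 16, and 17 give a2 < a6, a6 < a4, a4 < a2. Chaining: a2 < a6 < a4 < a2, which forces a2 < a2 — impossible.

Unsatisfiable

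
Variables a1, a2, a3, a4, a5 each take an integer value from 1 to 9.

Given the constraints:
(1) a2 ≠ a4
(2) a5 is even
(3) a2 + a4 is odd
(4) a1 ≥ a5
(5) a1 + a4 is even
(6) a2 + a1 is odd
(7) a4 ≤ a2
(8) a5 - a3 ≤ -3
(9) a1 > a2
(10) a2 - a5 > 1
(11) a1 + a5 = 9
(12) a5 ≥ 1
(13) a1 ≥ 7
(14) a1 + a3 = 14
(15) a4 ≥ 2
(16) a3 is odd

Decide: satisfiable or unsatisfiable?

Satisfiable

The assignment a1 = 7, a2 = 6, a3 = 7, a4 = 5, a5 = 2 works:
  constraint 8 holds since a5 - a3 = -5.
  constraint 10 holds since a2 - a5 = 4.
  constraint 11 holds since a1 + a5 = 9.
The rest check out directly.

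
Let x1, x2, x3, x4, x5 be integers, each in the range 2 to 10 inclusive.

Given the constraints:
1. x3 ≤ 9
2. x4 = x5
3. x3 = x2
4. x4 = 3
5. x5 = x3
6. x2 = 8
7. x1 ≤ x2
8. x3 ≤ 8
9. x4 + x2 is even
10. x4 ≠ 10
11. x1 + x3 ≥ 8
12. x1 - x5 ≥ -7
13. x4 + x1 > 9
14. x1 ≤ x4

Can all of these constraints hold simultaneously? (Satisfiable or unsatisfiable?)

Unsatisfiable

Constraint 4 fixes x4 = 3 and constraint 6 fixes x2 = 8. Constraints 2, 3, and 5 give x4 = x5 = x3 = x2, so x4 = x2. But 3 ≠ 8 — contradiction.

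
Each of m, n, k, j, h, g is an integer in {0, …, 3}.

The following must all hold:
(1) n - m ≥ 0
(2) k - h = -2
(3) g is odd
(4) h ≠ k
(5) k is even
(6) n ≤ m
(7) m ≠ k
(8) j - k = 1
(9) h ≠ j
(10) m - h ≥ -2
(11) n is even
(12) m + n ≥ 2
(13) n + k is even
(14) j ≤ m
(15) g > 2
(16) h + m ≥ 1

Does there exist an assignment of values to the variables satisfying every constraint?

Satisfiable

The assignment m = 2, n = 2, k = 0, j = 1, h = 2, g = 3 works:
  constraint 1 holds since n - m = 0.
  constraint 2 holds since k - h = -2.
  constraint 8 holds since j - k = 1.
The rest check out directly.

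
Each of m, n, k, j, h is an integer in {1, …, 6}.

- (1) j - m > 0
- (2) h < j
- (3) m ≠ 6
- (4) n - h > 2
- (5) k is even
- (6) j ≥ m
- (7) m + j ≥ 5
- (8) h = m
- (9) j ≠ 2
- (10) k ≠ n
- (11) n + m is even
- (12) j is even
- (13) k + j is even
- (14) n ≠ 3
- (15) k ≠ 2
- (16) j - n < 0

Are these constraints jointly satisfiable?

Try m = 1, n = 5, k = 4, j = 4, h = 1.
Check constraint 1: j - m = 3; constraint 4: n - h = 4; constraint 7: m + j = 5. The remaining constraints are straightforward to verify.

Satisfiable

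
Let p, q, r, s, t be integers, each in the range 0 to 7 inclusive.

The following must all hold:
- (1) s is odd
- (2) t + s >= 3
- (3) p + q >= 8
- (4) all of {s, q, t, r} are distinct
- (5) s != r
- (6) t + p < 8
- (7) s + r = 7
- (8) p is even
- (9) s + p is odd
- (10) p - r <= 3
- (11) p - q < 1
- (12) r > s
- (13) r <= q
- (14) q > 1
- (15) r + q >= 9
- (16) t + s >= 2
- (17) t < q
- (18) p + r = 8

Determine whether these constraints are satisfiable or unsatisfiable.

Setting (p, q, r, s, t) = (4, 5, 4, 3, 1) satisfies everything: constraint 2: t + s = 4; constraint 3: p + q = 9, and the others follow.

Satisfiable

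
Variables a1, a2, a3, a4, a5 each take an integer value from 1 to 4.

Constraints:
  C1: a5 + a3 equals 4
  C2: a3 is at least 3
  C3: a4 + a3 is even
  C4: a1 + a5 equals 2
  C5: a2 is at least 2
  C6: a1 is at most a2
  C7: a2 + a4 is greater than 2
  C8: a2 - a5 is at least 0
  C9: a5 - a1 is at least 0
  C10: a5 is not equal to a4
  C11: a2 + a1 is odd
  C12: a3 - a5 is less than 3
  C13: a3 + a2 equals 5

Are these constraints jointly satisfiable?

Take a1 = 1, a2 = 2, a3 = 3, a4 = 3, a5 = 1. Then constraint 1: a5 + a3 = 4; constraint 4: a1 + a5 = 2, and every other listed constraint is also met.

Satisfiable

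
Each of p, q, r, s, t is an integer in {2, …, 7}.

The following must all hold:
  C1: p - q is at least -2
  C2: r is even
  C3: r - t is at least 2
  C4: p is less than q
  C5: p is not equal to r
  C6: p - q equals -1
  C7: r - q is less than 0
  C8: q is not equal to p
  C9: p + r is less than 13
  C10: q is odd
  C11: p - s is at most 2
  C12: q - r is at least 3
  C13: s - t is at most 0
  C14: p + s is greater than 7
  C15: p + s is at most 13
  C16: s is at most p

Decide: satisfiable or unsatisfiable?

Constraints 1, 3, 11, 12, and 13 give r − t ≥ 2, t − s ≥ 0, s − p ≥ -2, p − q ≥ -2, q − r ≥ 3.
Adding all 5 inequalities: the left sides telescope to 0, and the right sides sum to 2 + 0 + (-2) + (-2) + 3 = 1. So 0 ≥ 1, which is false.

Unsatisfiable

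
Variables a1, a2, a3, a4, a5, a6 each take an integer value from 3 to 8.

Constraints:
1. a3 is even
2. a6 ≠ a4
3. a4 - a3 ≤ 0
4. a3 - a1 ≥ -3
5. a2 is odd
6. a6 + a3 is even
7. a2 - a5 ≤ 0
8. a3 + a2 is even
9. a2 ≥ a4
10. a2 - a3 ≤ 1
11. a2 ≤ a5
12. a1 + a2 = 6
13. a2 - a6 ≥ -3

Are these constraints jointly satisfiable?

Unsatisfiable

Constraint 1 makes a3 even and constraint 5 makes a2 odd, so a3 + a2 must be odd. Constraint 8 says a3 + a2 is even — contradiction.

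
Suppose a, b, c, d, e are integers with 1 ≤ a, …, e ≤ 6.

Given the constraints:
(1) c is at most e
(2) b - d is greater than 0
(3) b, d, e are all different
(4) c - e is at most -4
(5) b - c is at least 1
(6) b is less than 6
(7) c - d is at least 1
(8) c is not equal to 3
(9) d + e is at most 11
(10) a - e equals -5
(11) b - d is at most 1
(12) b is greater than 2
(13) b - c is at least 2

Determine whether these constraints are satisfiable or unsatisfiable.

Unsatisfiable

Constraints 7, 11, and 13 give b − c ≥ 2, c − d ≥ 1, d − b ≥ -1.
Adding all 3 inequalities: the left sides telescope to 0, and the right sides sum to 2 + 1 + (-1) = 2. So 0 ≥ 2, which is false.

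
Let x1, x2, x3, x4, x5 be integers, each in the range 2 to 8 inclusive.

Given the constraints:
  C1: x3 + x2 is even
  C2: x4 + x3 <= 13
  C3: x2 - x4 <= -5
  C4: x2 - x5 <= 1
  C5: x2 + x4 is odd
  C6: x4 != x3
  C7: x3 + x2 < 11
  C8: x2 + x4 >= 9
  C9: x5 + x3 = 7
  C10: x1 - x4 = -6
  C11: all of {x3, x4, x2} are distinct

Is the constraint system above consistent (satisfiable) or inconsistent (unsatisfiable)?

Take x1 = 2, x2 = 3, x3 = 5, x4 = 8, x5 = 2. Then constraint 2: x4 + x3 = 13; constraint 3: x2 - x4 = -5, and every other listed constraint is also met.

Satisfiable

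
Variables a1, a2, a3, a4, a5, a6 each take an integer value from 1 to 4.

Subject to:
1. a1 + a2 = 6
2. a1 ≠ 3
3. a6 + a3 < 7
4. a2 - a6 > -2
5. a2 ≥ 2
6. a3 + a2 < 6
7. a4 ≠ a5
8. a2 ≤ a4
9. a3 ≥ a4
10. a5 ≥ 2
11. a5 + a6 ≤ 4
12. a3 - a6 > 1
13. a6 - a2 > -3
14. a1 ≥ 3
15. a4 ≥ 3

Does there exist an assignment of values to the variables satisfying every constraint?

Satisfiable

One satisfying assignment is a1 = 4, a2 = 2, a3 = 3, a4 = 3, a5 = 2, a6 = 1.
For the less obvious constraints — constraint 1: a1 + a2 = 6; constraint 3: a6 + a3 = 4 — and the others hold by inspection.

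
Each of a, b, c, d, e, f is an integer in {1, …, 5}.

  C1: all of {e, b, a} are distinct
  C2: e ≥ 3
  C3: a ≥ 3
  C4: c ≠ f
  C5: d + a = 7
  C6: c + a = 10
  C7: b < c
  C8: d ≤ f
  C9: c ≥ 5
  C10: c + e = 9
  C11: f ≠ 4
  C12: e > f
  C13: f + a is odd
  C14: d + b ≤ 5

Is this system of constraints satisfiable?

The assignment a = 5, b = 1, c = 5, d = 2, e = 4, f = 2 works:
  constraint 5 holds since d + a = 7.
  constraint 6 holds since c + a = 10.
  constraint 10 holds since c + e = 9.
The rest check out directly.

Satisfiable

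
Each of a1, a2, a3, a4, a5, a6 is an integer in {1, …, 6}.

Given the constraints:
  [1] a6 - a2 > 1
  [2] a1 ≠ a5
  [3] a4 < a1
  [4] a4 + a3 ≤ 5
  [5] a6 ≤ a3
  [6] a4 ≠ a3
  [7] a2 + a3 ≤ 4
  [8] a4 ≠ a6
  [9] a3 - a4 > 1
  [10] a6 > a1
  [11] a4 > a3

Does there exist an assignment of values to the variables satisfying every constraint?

Unsatisfiable

Constraints 3, 5, 10, and 11 give a3 < a4, a4 < a1, a1 < a6, a6 ≤ a3. Chaining: a3 < a4 < a1 < a6 ≤ a3, which forces a3 < a3 — impossible.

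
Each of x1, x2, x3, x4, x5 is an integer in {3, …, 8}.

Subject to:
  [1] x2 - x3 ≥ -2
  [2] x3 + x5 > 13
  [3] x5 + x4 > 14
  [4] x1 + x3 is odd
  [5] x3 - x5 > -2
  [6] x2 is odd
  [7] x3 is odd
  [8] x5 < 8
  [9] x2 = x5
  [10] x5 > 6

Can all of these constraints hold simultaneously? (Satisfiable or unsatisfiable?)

Satisfiable

The assignment x1 = 8, x2 = 7, x3 = 7, x4 = 8, x5 = 7 works:
  constraint 1 holds since x2 - x3 = 0.
  constraint 2 holds since x3 + x5 = 14.
  constraint 3 holds since x5 + x4 = 15.
The rest check out directly.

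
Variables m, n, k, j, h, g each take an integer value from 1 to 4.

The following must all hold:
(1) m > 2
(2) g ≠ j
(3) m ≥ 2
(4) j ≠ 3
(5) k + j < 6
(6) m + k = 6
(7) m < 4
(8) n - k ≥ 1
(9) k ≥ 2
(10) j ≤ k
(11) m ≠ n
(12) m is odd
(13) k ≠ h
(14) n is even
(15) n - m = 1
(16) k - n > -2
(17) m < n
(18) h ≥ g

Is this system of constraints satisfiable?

Satisfiable

Setting (m, n, k, j, h, g) = (3, 4, 3, 2, 4, 4) satisfies everything: constraint 5: k + j = 5; constraint 6: m + k = 6; constraint 8: n - k = 1, and the others follow.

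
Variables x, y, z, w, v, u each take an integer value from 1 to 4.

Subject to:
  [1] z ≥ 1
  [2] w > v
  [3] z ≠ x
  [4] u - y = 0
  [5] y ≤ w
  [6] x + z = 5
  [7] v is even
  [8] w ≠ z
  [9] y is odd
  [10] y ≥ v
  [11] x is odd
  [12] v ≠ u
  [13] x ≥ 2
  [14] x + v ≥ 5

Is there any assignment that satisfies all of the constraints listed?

Satisfiable

Take x = 3, y = 3, z = 2, w = 3, v = 2, u = 3. Then constraint 4: u - y = 0; constraint 6: x + z = 5; constraint 14: x + v = 5, and every other listed constraint is also met.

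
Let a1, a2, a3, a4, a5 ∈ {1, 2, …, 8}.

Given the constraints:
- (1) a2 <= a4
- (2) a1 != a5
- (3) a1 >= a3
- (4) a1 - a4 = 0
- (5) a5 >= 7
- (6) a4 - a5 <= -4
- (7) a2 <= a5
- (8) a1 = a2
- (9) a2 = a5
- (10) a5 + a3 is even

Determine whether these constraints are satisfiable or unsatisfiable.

Unsatisfiable

From constraints 8 and 9, a1 = a2 = a5, so a1 = a5. But constraint 2 says a1 ≠ a5. Contradiction.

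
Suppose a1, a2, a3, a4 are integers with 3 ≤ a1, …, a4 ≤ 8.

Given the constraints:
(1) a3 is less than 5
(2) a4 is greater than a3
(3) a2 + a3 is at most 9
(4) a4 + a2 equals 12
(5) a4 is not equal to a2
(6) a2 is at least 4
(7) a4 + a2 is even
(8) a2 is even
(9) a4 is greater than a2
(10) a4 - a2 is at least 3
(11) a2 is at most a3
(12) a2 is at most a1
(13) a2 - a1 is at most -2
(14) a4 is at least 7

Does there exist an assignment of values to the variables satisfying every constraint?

Try a1 = 8, a2 = 4, a3 = 4, a4 = 8.
Check constraint 3: a2 + a3 = 8; constraint 4: a4 + a2 = 12; constraint 10: a4 - a2 = 4. The remaining constraints are straightforward to verify.

Satisfiable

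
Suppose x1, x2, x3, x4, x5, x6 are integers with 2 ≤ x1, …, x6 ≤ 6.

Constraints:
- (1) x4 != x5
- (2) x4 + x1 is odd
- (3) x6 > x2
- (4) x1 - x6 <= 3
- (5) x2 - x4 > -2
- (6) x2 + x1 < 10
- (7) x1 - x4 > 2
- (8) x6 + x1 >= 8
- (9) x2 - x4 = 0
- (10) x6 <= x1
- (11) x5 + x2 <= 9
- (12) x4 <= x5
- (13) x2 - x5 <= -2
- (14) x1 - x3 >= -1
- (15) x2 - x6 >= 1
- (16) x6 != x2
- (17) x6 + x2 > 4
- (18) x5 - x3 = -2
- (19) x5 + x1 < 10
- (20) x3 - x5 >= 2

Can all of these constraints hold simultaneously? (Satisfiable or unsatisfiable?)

Unsatisfiable

Constraints 4, 13, 14, 15, and 20 give x5 − x2 ≥ 2, x2 − x6 ≥ 1, x6 − x1 ≥ -3, x1 − x3 ≥ -1, x3 − x5 ≥ 2.
Adding all 5 inequalities: the left sides telescope to 0, and the right sides sum to 2 + 1 + (-3) + (-1) + 2 = 1. So 0 ≥ 1, which is false.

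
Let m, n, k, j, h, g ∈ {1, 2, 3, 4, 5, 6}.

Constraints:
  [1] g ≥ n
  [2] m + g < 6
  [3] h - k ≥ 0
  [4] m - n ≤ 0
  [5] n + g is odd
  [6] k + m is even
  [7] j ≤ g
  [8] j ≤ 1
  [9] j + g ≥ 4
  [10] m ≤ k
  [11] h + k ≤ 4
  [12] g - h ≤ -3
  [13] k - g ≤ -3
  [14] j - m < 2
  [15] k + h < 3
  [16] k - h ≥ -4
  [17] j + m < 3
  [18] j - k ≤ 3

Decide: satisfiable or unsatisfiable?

Constraints 12, 13, and 16 give k − h ≥ -4, h − g ≥ 3, g − k ≥ 3.
Adding all 3 inequalities: the left sides telescope to 0, and the right sides sum to (-4) + 3 + 3 = 2. So 0 ≥ 2, which is false.

Unsatisfiable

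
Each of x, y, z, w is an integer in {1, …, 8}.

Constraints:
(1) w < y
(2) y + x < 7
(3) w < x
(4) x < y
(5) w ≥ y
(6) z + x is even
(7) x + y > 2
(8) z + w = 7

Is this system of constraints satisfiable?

Unsatisfiable

Constraints 3, 4, and 5 give w < x, x < y, y ≤ w. Chaining: w < x < y ≤ w, which forces w < w — impossible.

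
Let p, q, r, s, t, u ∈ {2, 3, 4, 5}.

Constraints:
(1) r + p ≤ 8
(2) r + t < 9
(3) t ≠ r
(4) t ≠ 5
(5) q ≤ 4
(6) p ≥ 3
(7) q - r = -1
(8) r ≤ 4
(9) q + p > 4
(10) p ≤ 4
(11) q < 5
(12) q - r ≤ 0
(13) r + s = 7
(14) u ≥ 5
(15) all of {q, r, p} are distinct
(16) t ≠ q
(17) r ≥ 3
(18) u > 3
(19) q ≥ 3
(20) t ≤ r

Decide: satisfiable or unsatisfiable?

Constraints 5, 6, 8, 10, 17, and 19 confine each of q, r, p to the 2 values {3, 4}.
Constraint 15 requires all 3 of them to be distinct, but only 2 values are available — impossible by the pigeonhole principle.

Unsatisfiable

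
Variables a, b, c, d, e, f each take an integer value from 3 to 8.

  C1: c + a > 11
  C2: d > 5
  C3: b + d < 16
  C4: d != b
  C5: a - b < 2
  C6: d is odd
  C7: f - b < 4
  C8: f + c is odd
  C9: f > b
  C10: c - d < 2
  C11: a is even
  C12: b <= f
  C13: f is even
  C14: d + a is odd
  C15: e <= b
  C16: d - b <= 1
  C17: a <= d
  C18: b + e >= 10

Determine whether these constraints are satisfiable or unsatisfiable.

Try a = 6, b = 6, c = 7, d = 7, e = 5, f = 8.
Check constraint 1: c + a = 13; constraint 3: b + d = 13; constraint 5: a - b = 0. The remaining constraints are straightforward to verify.

Satisfiable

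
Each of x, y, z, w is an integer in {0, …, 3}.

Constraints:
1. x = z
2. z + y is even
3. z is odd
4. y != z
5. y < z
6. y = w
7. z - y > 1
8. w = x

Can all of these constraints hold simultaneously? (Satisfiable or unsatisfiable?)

Unsatisfiable

From constraints 1, 6, and 8, y = w = x = z, so y = z. But constraint 4 says y ≠ z. Contradiction.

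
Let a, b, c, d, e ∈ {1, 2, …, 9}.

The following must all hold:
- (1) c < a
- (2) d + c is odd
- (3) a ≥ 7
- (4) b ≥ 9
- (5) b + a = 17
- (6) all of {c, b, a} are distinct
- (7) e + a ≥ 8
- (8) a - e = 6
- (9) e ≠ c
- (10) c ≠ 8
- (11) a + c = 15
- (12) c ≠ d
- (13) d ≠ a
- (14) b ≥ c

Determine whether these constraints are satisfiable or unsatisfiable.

Setting (a, b, c, d, e) = (8, 9, 7, 2, 2) satisfies everything: constraint 5: b + a = 17; constraint 7: e + a = 10; constraint 8: a - e = 6, and the others follow.

Satisfiable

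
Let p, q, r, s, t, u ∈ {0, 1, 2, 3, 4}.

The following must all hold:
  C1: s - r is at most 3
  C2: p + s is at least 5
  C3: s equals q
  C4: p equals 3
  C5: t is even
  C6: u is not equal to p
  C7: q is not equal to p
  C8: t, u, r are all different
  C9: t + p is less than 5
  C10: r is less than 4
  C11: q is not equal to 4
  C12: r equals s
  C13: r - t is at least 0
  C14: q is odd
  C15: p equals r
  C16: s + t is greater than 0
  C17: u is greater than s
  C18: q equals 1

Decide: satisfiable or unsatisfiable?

Constraint 4 fixes p = 3 and constraint 18 fixes q = 1. Constraints 3, 12, and 15 give p = r = s = q, so p = q. But 3 ≠ 1 — contradiction.

Unsatisfiable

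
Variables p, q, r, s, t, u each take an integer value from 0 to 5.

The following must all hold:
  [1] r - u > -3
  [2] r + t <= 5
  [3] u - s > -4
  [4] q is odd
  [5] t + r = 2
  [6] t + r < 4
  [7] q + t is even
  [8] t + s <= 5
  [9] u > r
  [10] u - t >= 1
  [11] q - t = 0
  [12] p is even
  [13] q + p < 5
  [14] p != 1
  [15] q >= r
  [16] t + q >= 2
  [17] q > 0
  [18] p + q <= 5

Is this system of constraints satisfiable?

Take p = 2, q = 1, r = 1, s = 4, t = 1, u = 2. Then constraint 1: r - u = -1; constraint 2: r + t = 2, and every other listed constraint is also met.

Satisfiable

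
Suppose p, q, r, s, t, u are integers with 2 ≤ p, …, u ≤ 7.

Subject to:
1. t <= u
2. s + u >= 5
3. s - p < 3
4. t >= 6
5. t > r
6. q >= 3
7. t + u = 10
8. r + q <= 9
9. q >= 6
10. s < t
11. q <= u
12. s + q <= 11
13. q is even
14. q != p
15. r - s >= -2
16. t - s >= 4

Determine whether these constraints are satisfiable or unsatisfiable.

From constraint 4: t ≥ 6. From constraints 9 and 11: u ≥ q ≥ 6. Hence t + u ≥ 12. But constraint 7 requires t + u = 10, and 10 < 12. Contradiction.

Unsatisfiable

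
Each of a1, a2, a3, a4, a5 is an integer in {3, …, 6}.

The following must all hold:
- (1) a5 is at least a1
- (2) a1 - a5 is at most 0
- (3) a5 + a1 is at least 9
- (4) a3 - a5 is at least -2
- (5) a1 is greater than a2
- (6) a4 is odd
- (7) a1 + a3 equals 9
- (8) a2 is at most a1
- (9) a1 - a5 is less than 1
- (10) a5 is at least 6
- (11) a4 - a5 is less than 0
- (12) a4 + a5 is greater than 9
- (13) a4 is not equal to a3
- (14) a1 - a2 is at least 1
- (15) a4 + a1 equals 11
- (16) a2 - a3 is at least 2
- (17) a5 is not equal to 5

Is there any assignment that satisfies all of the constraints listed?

Unsatisfiable

Constraints 2, 4, 14, and 16 give a1 − a2 ≥ 1, a2 − a3 ≥ 2, a3 − a5 ≥ -2, a5 − a1 ≥ 0.
Adding all 4 inequalities: the left sides telescope to 0, and the right sides sum to 1 + 2 + (-2) + 0 = 1. So 0 ≥ 1, which is false.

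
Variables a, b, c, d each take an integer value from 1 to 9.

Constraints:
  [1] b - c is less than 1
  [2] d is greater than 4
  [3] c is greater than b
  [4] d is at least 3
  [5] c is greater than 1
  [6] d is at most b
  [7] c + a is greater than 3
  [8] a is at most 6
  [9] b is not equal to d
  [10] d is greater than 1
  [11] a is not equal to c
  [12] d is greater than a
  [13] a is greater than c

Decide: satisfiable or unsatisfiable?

Constraints 3, 6, 12, and 13 give a < d, d ≤ b, b < c, c < a. Chaining: a < d ≤ b < c < a, which forces a < a — impossible.

Unsatisfiable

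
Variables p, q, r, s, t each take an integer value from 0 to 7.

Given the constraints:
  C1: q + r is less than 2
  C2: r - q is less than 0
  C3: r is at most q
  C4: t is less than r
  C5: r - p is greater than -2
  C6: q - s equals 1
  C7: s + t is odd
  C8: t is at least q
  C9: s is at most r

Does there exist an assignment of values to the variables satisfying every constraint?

Unsatisfiable

Constraints 2, 4, and 8 give q ≤ t, t < r, r < q. Chaining: q ≤ t < r < q, which forces q < q — impossible.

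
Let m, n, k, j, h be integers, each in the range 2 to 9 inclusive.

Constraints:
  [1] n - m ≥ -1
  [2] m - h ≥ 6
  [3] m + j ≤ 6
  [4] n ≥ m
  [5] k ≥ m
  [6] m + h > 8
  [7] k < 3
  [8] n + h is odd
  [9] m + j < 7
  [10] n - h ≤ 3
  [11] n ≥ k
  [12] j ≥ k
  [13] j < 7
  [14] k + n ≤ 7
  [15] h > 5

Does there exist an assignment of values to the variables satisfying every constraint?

Constraints 1, 2, and 10 give n − m ≥ -1, m − h ≥ 6, h − n ≥ -3.
Adding all 3 inequalities: the left sides telescope to 0, and the right sides sum to (-1) + 6 + (-3) = 2. So 0 ≥ 2, which is false.

Unsatisfiable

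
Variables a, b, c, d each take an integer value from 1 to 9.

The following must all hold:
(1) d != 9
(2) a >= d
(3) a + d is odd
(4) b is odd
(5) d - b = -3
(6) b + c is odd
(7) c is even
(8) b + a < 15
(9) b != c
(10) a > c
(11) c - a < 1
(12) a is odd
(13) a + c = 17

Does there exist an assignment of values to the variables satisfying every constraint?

The assignment a = 9, b = 5, c = 8, d = 2 works:
  constraint 5 holds since d - b = -3.
  constraint 8 holds since b + a = 14.
The rest check out directly.

Satisfiable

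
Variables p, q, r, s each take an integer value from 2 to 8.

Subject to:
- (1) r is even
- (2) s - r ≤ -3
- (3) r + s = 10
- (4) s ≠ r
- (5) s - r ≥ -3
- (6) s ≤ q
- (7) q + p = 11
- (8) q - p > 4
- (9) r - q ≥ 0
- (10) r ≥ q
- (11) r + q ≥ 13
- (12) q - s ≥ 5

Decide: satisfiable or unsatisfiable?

Constraints 5, 9, and 12 give s − r ≥ -3, r − q ≥ 0, q − s ≥ 5.
Adding all 3 inequalities: the left sides telescope to 0, and the right sides sum to (-3) + 0 + 5 = 2. So 0 ≥ 2, which is false.

Unsatisfiable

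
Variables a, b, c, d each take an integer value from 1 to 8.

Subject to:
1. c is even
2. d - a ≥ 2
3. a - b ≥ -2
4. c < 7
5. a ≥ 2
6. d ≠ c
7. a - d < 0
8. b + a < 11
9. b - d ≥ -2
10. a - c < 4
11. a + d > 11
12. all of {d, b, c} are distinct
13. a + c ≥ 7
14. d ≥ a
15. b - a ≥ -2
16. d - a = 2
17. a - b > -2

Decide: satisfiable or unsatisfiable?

Satisfiable

The assignment a = 5, b = 5, c = 4, d = 7 works:
  constraint 2 holds since d - a = 2.
  constraint 3 holds since a - b = 0.
The rest check out directly.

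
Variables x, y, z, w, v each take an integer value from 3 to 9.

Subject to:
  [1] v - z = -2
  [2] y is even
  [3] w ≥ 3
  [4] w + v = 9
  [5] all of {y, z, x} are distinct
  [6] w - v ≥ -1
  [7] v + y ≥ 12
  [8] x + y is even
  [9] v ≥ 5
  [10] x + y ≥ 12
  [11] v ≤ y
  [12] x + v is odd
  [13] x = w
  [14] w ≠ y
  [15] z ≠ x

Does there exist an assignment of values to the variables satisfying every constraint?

Satisfiable

Setting (x, y, z, w, v) = (4, 8, 7, 4, 5) satisfies everything: constraint 1: v - z = -2; constraint 4: w + v = 9; constraint 6: w - v = -1, and the others follow.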